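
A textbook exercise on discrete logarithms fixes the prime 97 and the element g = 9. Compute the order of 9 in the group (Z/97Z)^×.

Since 9 ∈ (Z/97Z)^×, its order divides φ(97) = 97 − 1 = 96 = 2^5 · 3.
Divisors of 96: 1, 2, 3, 4, 6, 8, 12, 16, 24, 32, 48, 96.
Compute 9^d (mod 97) for the divisors d until we hit 1:
9^1 ≡ 9 (mod 97)
9^2 ≡ 81 (mod 97)
9^3 ≡ 50 (mod 97)
9^4 ≡ 62 (mod 97)
9^6 ≡ 75 (mod 97)
9^8 ≡ 61 (mod 97)
9^12 ≡ 96 (mod 97)
9^16 ≡ 35 (mod 97)
9^24 ≡ 1 (mod 97) ✓
So ord_97(9) = 24.

24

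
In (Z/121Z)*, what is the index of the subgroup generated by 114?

By Lagrange's theorem, ord_121(114) divides φ(121) = φ(11^2) = 11·(11−1) = 110 = 2 · 5 · 11.
Divisors of 110: 1, 2, 5, 10, 11, 22, 55, 110.
Evaluate successive powers at the divisors of 110:
114^1 ≡ 114 (mod 121)
114^2 ≡ 49 (mod 121)
114^5 ≡ 12 (mod 121)
114^10 ≡ 23 (mod 121)
114^11 ≡ 81 (mod 121)
114^22 ≡ 27 (mod 121)
114^55 ≡ 1 (mod 121) ✓
So ord_121(114) = 55, hence |⟨114⟩| = 55.
The index is φ(121) / ord(114) = 110 / 55 = 2.

2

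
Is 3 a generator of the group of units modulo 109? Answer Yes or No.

φ(109) = 109 − 1 = 108 = 2^2 · 3^3.
3 is a primitive root mod 109 iff 3^(φ(109)/q) ≢ 1 for every prime q | φ(109), i.e. q ∈ {2, 3}.
3^54 ≡ 1 (mod 109)  [q = 2: ≡ 1 ✗]
3^36 ≡ 63 (mod 109)  [q = 3: ≢ 1 ✓]
Since 3^54 ≡ 1, the order of 3 divides 54 < 108, so 3 is not a primitive root.

No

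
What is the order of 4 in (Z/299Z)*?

66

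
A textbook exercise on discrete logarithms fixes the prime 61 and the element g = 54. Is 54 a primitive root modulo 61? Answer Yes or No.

φ(61) = 61 − 1 = 60 = 2^2 · 3 · 5.
54 is a primitive root mod 61 iff 54^(φ(61)/q) ≢ 1 for every prime q | φ(61), i.e. q ∈ {2, 3, 5}.
54^30 ≡ 60 (mod 61)  [q = 2: ≢ 1 ✓]
54^20 ≡ 47 (mod 61)  [q = 3: ≢ 1 ✓]
54^12 ≡ 34 (mod 61)  [q = 5: ≢ 1 ✓]
None equal 1, so ord_61(54) = 60: 54 is a primitive root.

Yes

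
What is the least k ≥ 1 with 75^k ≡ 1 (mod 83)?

Since 75 ∈ (Z/83Z)^×, its order divides φ(83) = 83 − 1 = 82 = 2 · 41.
Divisors of 82: 1, 2, 41, 82.
Evaluate successive powers at the divisors of 82:
75^1 ≡ 75
75^2 ≡ 64
75^41 ≡ 1
The smallest such exponent is 41, so the order of 75 is 41.

41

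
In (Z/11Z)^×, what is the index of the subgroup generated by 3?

2

By Lagrange's theorem, ord_11(3) divides φ(11) = 11 − 1 = 10 = 2 · 5.
Divisors of 10: 1, 2, 5, 10.
Test each divisor d:
3^1 ≡ 3 (mod 11)
3^2 ≡ 9 (mod 11)
3^5 ≡ 1 (mod 11) ✓
The order of 3 is 5, so the subgroup it generates has 5 elements.
The index is φ(11) / ord(3) = 10 / 5 = 2.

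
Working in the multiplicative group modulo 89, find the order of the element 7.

88

The order of 7 must divide φ(89) = 89 − 1 = 88 = 2^3 · 11.
Divisors of 88: 1, 2, 4, 8, 11, 22, 44, 88.
Evaluate successive powers at the divisors of 88:
7^1 ≡ 7 (mod 89)
7^2 ≡ 49 (mod 89)
7^4 ≡ 87 (mod 89)
7^8 ≡ 4 (mod 89)
7^11 ≡ 37 (mod 89)
7^22 ≡ 34 (mod 89)
7^44 ≡ 88 (mod 89)
7^88 ≡ 1 (mod 89) ✓
The smallest such exponent is 88, so the order of 7 is 88.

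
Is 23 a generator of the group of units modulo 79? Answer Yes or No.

φ(79) = 79 − 1 = 78 = 2 · 3 · 13.
An element g generates (Z/79Z)^× iff g^(78/q) ≢ 1 (mod 79) for each prime q ∈ {2, 3, 13}.
23^39 ≡ 1 (mod 79)  [q = 2: ≡ 1 ✗]
23^26 ≡ 55 (mod 79)  [q = 3: ≢ 1 ✓]
23^6 ≡ 1 (mod 79)  [q = 13: ≡ 1 ✗]
23^39 ≡ 1 shows ord(23) | 39, strictly less than φ(79); not a primitive root.

No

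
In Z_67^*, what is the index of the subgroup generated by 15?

6

By Lagrange's theorem, ord_67(15) divides φ(67) = 67 − 1 = 66 = 2 · 3 · 11.
Divisors of 66: 1, 2, 3, 6, 11, 22, 33, 66.
Check 15^d mod 67 for each divisor in increasing order:
15^1 ≡ 15 (mod 67)
15^2 ≡ 24 (mod 67)
15^3 ≡ 25 (mod 67)
15^6 ≡ 22 (mod 67)
15^11 ≡ 1 (mod 67) ✓
Thus |⟨15⟩| = ord(15) = 11.
[(Z/67Z)^× : ⟨15⟩] = 66/11 = 6.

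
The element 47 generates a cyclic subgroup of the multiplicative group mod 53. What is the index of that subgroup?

ord(47) | φ(53) = 53 − 1 = 52 = 2^2 · 13.
Divisors of 52: 1, 2, 4, 13, 26, 52.
Test each divisor d:
47^1 ≡ 47 (mod 53)
47^2 ≡ 36 (mod 53)
47^4 ≡ 24 (mod 53)
47^13 ≡ 1 (mod 53) ✓
The order of 47 is 13, so the subgroup it generates has 13 elements.
The index is φ(53) / ord(47) = 52 / 13 = 4.

4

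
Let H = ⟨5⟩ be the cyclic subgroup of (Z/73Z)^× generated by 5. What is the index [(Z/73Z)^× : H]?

1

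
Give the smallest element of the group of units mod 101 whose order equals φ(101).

φ(101) = 101 − 1 = 100 = 2^2 · 5^2.
Test candidates g = 2, 3, … against the prime factors q ∈ {2, 5} of φ(101): g is a generator iff g^(100/q) ≢ 1 for every such q.
g = 2: 2^50 ≡ 100; 2^20 ≡ 95 — none is 1, so 2 is a primitive root.
So 2 is the smallest generator of (Z/101Z)^×.

2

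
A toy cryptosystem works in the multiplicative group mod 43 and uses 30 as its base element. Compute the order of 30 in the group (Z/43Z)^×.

42

ord(30) | φ(43) = 43 − 1 = 42 = 2 · 3 · 7.
Divisors of 42: 1, 2, 3, 6, 7, 14, 21, 42.
Test each divisor d:
30^1 ≡ 30
30^2 ≡ 40
30^3 ≡ 39
30^6 ≡ 16
30^7 ≡ 7
30^14 ≡ 6
30^21 ≡ 42
30^42 ≡ 1
Hence ord(30) = 42.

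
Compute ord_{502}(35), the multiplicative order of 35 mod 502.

By Lagrange's theorem, ord_502(35) divides φ(502) = φ(2)·φ(251) = 1·250 = 250 = 2 · 5^3.
Divisors of 250: 1, 2, 5, 10, 25, 50, 125, 250.
Check 35^d mod 502 for each divisor in increasing order:
35^1 ≡ 35
35^2 ≡ 221
35^5 ≡ 125
35^10 ≡ 63
35^25 ≡ 149
35^50 ≡ 113
35^125 ≡ 1
Therefore the multiplicative order of 35 modulo 502 is 125.

125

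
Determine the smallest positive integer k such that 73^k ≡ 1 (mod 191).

By Lagrange's theorem, ord_191(73) divides φ(191) = 191 − 1 = 190 = 2 · 5 · 19.
Divisors of 190: 1, 2, 5, 10, 19, 38, 95, 190.
Check 73^d mod 191 for each divisor in increasing order:
73^1 ≡ 73 (mod 191)
73^2 ≡ 172 (mod 191)
73^5 ≡ 186 (mod 191)
73^10 ≡ 25 (mod 191)
73^19 ≡ 142 (mod 191)
73^38 ≡ 109 (mod 191)
73^95 ≡ 190 (mod 191)
73^190 ≡ 1 (mod 191) ✓
The smallest such exponent is 190, so the order of 73 is 190.

190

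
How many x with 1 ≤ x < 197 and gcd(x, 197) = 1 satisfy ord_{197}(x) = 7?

φ(197) = 197 − 1 = 196 = 2^2 · 7^2.
Since (Z/197Z)^× is cyclic of order 196, the number of elements of order d is φ(d) when d | 196 and 0 otherwise.
7 | 196, and φ(7) = 7 − 1 = 6.

6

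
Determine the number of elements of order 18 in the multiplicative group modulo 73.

6

φ(73) = 73 − 1 = 72 = 2^3 · 3^2.
Since (Z/73Z)^× is cyclic of order 72, the number of elements of order d is φ(d) when d | 72 and 0 otherwise.
18 = 2 · 3^2 divides 72, and φ(18) = 6.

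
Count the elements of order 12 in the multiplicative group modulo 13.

φ(13) = 13 − 1 = 12 = 2^2 · 3.
(Z/13Z)^× is cyclic (|G| = 12); a cyclic group of order m has exactly φ(d) elements of each order d | m, and none otherwise.
12 = 2^2 · 3 divides 12, and φ(12) = 4.

4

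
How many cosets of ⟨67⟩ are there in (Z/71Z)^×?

1

The order of 67 must divide φ(71) = 71 − 1 = 70 = 2 · 5 · 7.
Divisors of 70: 1, 2, 5, 7, 10, 14, 35, 70.
Evaluate successive powers at the divisors of 70:
67^1 ≡ 67 (mod 71)
67^2 ≡ 16 (mod 71)
67^5 ≡ 41 (mod 71)
67^7 ≡ 17 (mod 71)
67^10 ≡ 48 (mod 71)
67^14 ≡ 5 (mod 71)
67^35 ≡ 70 (mod 71)
67^70 ≡ 1 (mod 71) ✓
Thus |⟨67⟩| = ord(67) = 70.
Index = |(Z/71Z)^×| / |⟨67⟩| = 70 / 70 = 1.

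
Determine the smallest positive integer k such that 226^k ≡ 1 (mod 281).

280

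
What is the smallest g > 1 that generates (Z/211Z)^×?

2

φ(211) = 211 − 1 = 210 = 2 · 3 · 5 · 7.
Test candidates g = 2, 3, … against the prime factors q ∈ {2, 3, 5, 7} of φ(211): g is a generator iff g^(210/q) ≢ 1 for every such q.
g = 2: 2^105 ≡ 210; 2^70 ≡ 196; 2^42 ≡ 107; 2^30 ≡ 171 — none is 1, so 2 is a primitive root.
Hence the least primitive root of 211 is 2.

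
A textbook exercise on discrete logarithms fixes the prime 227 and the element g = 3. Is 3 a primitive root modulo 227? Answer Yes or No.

φ(227) = 227 − 1 = 226 = 2 · 113.
It suffices to check that the order of 3 is not a proper divisor of 226: compute 3^(226/q) for q ∈ {2, 113}.
3^113 ≡ 1 (mod 227)  [q = 2: ≡ 1 ✗]
3^2 ≡ 9 (mod 227)  [q = 113: ≢ 1 ✓]
Since 3^113 ≡ 1, the order of 3 divides 113 < 226, so 3 is not a primitive root.

No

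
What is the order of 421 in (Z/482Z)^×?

The order of 421 must divide φ(482) = φ(2)·φ(241) = 1·240 = 240 = 2^4 · 3 · 5.
Divisors of 240: 1, 2, 3, 4, 5, 6, 8, 10, 12, 15, 16, 20, 24, 30, 40, 48, 60, 80, 120, 240.
Compute 421^d (mod 482) for the divisors d until we hit 1:
421^1 ≡ 421
421^2 ≡ 347
421^3 ≡ 41
421^4 ≡ 391
421^5 ≡ 249
421^6 ≡ 235
421^8 ≡ 87
421^10 ≡ 305
421^12 ≡ 277
421^15 ≡ 271
421^16 ≡ 339
421^20 ≡ 481
421^24 ≡ 91
421^30 ≡ 177
421^40 ≡ 1
Hence ord(421) = 40.

40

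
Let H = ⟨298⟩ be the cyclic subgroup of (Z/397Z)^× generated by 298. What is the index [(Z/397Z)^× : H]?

Since 298 ∈ (Z/397Z)^×, its order divides φ(397) = 397 − 1 = 396 = 2^2 · 3^2 · 11.
Divisors of 396: 1, 2, 3, 4, 6, 9, 11, 12, 18, 22, 33, 36, 44, 66, 99, 132, 198, 396.
Test each divisor d:
298^1 ≡ 298 (mod 397)
298^2 ≡ 273 (mod 397)
298^3 ≡ 366 (mod 397)
298^4 ≡ 290 (mod 397)
298^6 ≡ 167 (mod 397)
298^9 ≡ 381 (mod 397)
298^11 ≡ 396 (mod 397)
298^12 ≡ 99 (mod 397)
298^18 ≡ 256 (mod 397)
298^22 ≡ 1 (mod 397) ✓
The order of 298 is 22, so the subgroup it generates has 22 elements.
[(Z/397Z)^× : ⟨298⟩] = 396/22 = 18.

18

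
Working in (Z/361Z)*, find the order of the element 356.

342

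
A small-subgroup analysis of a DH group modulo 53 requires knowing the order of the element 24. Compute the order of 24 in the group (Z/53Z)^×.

13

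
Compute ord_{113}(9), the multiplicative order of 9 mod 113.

56

ord(9) | φ(113) = 113 − 1 = 112 = 2^4 · 7.
Divisors of 112: 1, 2, 4, 7, 8, 14, 16, 28, 56, 112.
Compute 9^d (mod 113) for the divisors d until we hit 1:
9^1 ≡ 9 (mod 113)
9^2 ≡ 81 (mod 113)
9^4 ≡ 7 (mod 113)
9^7 ≡ 18 (mod 113)
9^8 ≡ 49 (mod 113)
9^14 ≡ 98 (mod 113)
9^16 ≡ 28 (mod 113)
9^28 ≡ 112 (mod 113)
9^56 ≡ 1 (mod 113) ✓
The smallest such exponent is 56, so the order of 9 is 56.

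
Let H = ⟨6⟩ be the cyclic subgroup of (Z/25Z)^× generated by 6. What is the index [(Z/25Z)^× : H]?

The order of 6 must divide φ(25) = φ(5^2) = 5·(5−1) = 20 = 2^2 · 5.
Divisors of 20: 1, 2, 4, 5, 10, 20.
Test each divisor d:
6^1 ≡ 6
6^2 ≡ 11
6^4 ≡ 21
6^5 ≡ 1
So ord_25(6) = 5, hence |⟨6⟩| = 5.
Index = |(Z/25Z)^×| / |⟨6⟩| = 20 / 5 = 4.

4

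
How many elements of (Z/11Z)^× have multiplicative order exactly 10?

φ(11) = 11 − 1 = 10 = 2 · 5.
(Z/11Z)^× is cyclic (|G| = 10); a cyclic group of order m has exactly φ(d) elements of each order d | m, and none otherwise.
10 = 2 · 5 divides 10, and φ(10) = 4.

4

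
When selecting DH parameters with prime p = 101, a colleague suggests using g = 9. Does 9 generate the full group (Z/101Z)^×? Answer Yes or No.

No

φ(101) = 101 − 1 = 100 = 2^2 · 5^2.
Test 9^(100/q) mod 101 for each prime factor q of 100:
9^50 ≡ 1 (mod 101)  [q = 2: ≡ 1 ✗]
9^20 ≡ 87 (mod 101)  [q = 5: ≢ 1 ✓]
Since 9^50 ≡ 1, the order of 9 divides 50 < 100, so 9 is not a primitive root.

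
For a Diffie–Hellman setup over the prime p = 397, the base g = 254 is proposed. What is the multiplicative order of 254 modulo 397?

Since 254 ∈ (Z/397Z)^×, its order divides φ(397) = 397 − 1 = 396 = 2^2 · 3^2 · 11.
Divisors of 396: 1, 2, 3, 4, 6, 9, 11, 12, 18, 22, 33, 36, 44, 66, 99, 132, 198, 396.
Compute 254^d (mod 397) for the divisors d until we hit 1:
254^1 ≡ 254 (mod 397)
254^2 ≡ 202 (mod 397)
254^3 ≡ 95 (mod 397)
254^4 ≡ 310 (mod 397)
254^6 ≡ 291 (mod 397)
254^9 ≡ 252 (mod 397)
254^11 ≡ 88 (mod 397)
254^12 ≡ 120 (mod 397)
254^18 ≡ 381 (mod 397)
254^22 ≡ 201 (mod 397)
254^33 ≡ 220 (mod 397)
254^36 ≡ 256 (mod 397)
254^44 ≡ 304 (mod 397)
254^66 ≡ 363 (mod 397)
254^99 ≡ 63 (mod 397)
254^132 ≡ 362 (mod 397)
254^198 ≡ 396 (mod 397)
254^396 ≡ 1 (mod 397) ✓
So ord_397(254) = 396.

396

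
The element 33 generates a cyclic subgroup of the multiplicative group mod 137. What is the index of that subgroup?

The order of 33 must divide φ(137) = 137 − 1 = 136 = 2^3 · 17.
Divisors of 136: 1, 2, 4, 8, 17, 34, 68, 136.
Compute 33^d (mod 137) for the divisors d until we hit 1:
33^1 ≡ 33 (mod 137)
33^2 ≡ 130 (mod 137)
33^4 ≡ 49 (mod 137)
33^8 ≡ 72 (mod 137)
33^17 ≡ 96 (mod 137)
33^34 ≡ 37 (mod 137)
33^68 ≡ 136 (mod 137)
33^136 ≡ 1 (mod 137) ✓
Thus |⟨33⟩| = ord(33) = 136.
The index is φ(137) / ord(33) = 136 / 136 = 1.

1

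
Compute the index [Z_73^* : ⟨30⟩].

ord(30) | φ(73) = 73 − 1 = 72 = 2^3 · 3^2.
Divisors of 72: 1, 2, 3, 4, 6, 8, 9, 12, 18, 24, 36, 72.
Evaluate successive powers at the divisors of 72:
30^1 ≡ 30 (mod 73)
30^2 ≡ 24 (mod 73)
30^3 ≡ 63 (mod 73)
30^4 ≡ 65 (mod 73)
30^6 ≡ 27 (mod 73)
30^8 ≡ 64 (mod 73)
30^9 ≡ 22 (mod 73)
30^12 ≡ 72 (mod 73)
30^18 ≡ 46 (mod 73)
30^24 ≡ 1 (mod 73) ✓
Thus |⟨30⟩| = ord(30) = 24.
The index is φ(73) / ord(30) = 72 / 24 = 3.

3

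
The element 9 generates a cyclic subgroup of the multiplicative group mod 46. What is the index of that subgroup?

The order of 9 must divide φ(46) = φ(2)·φ(23) = 1·22 = 22 = 2 · 11.
Divisors of 22: 1, 2, 11, 22.
Compute 9^d (mod 46) for the divisors d until we hit 1:
9^1 ≡ 9 (mod 46)
9^2 ≡ 35 (mod 46)
9^11 ≡ 1 (mod 46) ✓
The order of 9 is 11, so the subgroup it generates has 11 elements.
The index is φ(46) / ord(9) = 22 / 11 = 2.

2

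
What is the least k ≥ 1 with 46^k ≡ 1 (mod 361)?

114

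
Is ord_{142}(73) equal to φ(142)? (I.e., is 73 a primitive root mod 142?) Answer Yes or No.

No

φ(142) = φ(2)·φ(71) = 1·70 = 70 = 2 · 5 · 7.
An element g generates (Z/142Z)^× iff g^(70/q) ≢ 1 (mod 142) for each prime q ∈ {2, 5, 7}.
73^35 ≡ 1 (mod 142)  [q = 2: ≡ 1 ✗]
73^14 ≡ 125 (mod 142)  [q = 5: ≢ 1 ✓]
73^10 ≡ 101 (mod 142)  [q = 7: ≢ 1 ✓]
The check at q = 2 fails, so 73 generates a proper subgroup.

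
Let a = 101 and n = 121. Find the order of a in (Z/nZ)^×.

ord(101) | φ(121) = φ(11^2) = 11·(11−1) = 110 = 2 · 5 · 11.
Divisors of 110: 1, 2, 5, 10, 11, 22, 55, 110.
Test each divisor d:
101^1 ≡ 101 (mod 121)
101^2 ≡ 37 (mod 121)
101^5 ≡ 87 (mod 121)
101^10 ≡ 67 (mod 121)
101^11 ≡ 112 (mod 121)
101^22 ≡ 81 (mod 121)
101^55 ≡ 120 (mod 121)
101^110 ≡ 1 (mod 121) ✓
Therefore the multiplicative order of 101 modulo 121 is 110.

110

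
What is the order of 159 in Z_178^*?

88

The order of 159 must divide φ(178) = φ(2)·φ(89) = 1·88 = 88 = 2^3 · 11.
Divisors of 88: 1, 2, 4, 8, 11, 22, 44, 88.
Evaluate successive powers at the divisors of 88:
159^1 ≡ 159 (mod 178)
159^2 ≡ 5 (mod 178)
159^4 ≡ 25 (mod 178)
159^8 ≡ 91 (mod 178)
159^11 ≡ 77 (mod 178)
159^22 ≡ 55 (mod 178)
159^44 ≡ 177 (mod 178)
159^88 ≡ 1 (mod 178) ✓
The smallest such exponent is 88, so the order of 159 is 88.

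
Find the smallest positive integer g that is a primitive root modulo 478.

φ(478) = φ(2)·φ(239) = 1·238 = 238 = 2 · 7 · 17.
g is a primitive root iff g^(238/q) ≢ 1 (mod 478) for each prime q ∈ {2, 7, 17}.
g = 2: gcd(2, 478) = 2 > 1, not a unit — skip.
g = 3: 3^119 ≡ 1 — hits 1, so not a primitive root.
g = 4: gcd(4, 478) = 2 > 1, not a unit — skip.
g = 5: 5^119 ≡ 1 — hits 1, so not a primitive root.
g = 6: gcd(6, 478) = 2 > 1, not a unit — skip.
g = 7: 7^119 ≡ 477; 7^34 ≡ 263; 7^14 ≡ 211 — none is 1, so 7 is a primitive root.
So 7 is the smallest generator of (Z/478Z)^×.

7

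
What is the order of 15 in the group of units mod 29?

28

Since 15 ∈ (Z/29Z)^×, its order divides φ(29) = 29 − 1 = 28 = 2^2 · 7.
Divisors of 28: 1, 2, 4, 7, 14, 28.
Evaluate successive powers at the divisors of 28:
15^1 ≡ 15
15^2 ≡ 22
15^4 ≡ 20
15^7 ≡ 17
15^14 ≡ 28
15^28 ≡ 1
Hence ord(15) = 28.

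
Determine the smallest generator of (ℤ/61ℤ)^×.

φ(61) = 61 − 1 = 60 = 2^2 · 3 · 5.
g is a primitive root iff g^(60/q) ≢ 1 (mod 61) for each prime q ∈ {2, 3, 5}.
g = 2: 2^30 ≡ 60; 2^20 ≡ 47; 2^12 ≡ 9 — none is 1, so 2 is a primitive root.
So 2 is the smallest generator of (Z/61Z)^×.

2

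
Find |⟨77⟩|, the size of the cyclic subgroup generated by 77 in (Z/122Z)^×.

15

Since 77 ∈ (Z/122Z)^×, its order divides φ(122) = φ(2)·φ(61) = 1·60 = 60 = 2^2 · 3 · 5.
Divisors of 60: 1, 2, 3, 4, 5, 6, 10, 12, 15, 20, 30, 60.
Check 77^d mod 122 for each divisor in increasing order:
77^1 ≡ 77 (mod 122)
77^2 ≡ 73 (mod 122)
77^3 ≡ 9 (mod 122)
77^4 ≡ 83 (mod 122)
77^5 ≡ 47 (mod 122)
77^6 ≡ 81 (mod 122)
77^10 ≡ 13 (mod 122)
77^12 ≡ 95 (mod 122)
77^15 ≡ 1 (mod 122) ✓
Therefore the multiplicative order of 77 modulo 122 is 15.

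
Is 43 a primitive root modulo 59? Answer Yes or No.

φ(59) = 59 − 1 = 58 = 2 · 29.
Test 43^(58/q) mod 59 for each prime factor q of 58:
43^29 ≡ 58 (mod 59)  [q = 2: ≢ 1 ✓]
43^2 ≡ 20 (mod 59)  [q = 29: ≢ 1 ✓]
All checks pass, so 43 has order 58 and is a primitive root modulo 59.

Yes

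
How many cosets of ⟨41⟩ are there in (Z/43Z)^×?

6

Since 41 ∈ (Z/43Z)^×, its order divides φ(43) = 43 − 1 = 42 = 2 · 3 · 7.
Divisors of 42: 1, 2, 3, 6, 7, 14, 21, 42.
Evaluate successive powers at the divisors of 42:
41^1 ≡ 41 (mod 43)
41^2 ≡ 4 (mod 43)
41^3 ≡ 35 (mod 43)
41^6 ≡ 21 (mod 43)
41^7 ≡ 1 (mod 43) ✓
Thus |⟨41⟩| = ord(41) = 7.
The index is φ(43) / ord(41) = 42 / 7 = 6.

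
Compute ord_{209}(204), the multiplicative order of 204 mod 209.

90

ord(204) | φ(209) = φ(11·19) = (11−1)·(19−1) = 10·18 = 180 = 2^2 · 3^2 · 5.
Divisors of 180: 1, 2, 3, 4, 5, 6, 9, 10, 12, 15, 18, 20, 30, 36, 45, 60, 90, 180.
Evaluate successive powers at the divisors of 180:
204^1 ≡ 204 (mod 209)
204^2 ≡ 25 (mod 209)
204^3 ≡ 84 (mod 209)
204^4 ≡ 207 (mod 209)
204^5 ≡ 10 (mod 209)
204^6 ≡ 159 (mod 209)
204^9 ≡ 189 (mod 209)
204^10 ≡ 100 (mod 209)
204^12 ≡ 201 (mod 209)
204^15 ≡ 164 (mod 209)
204^18 ≡ 191 (mod 209)
204^20 ≡ 177 (mod 209)
204^30 ≡ 144 (mod 209)
204^36 ≡ 115 (mod 209)
204^45 ≡ 208 (mod 209)
204^60 ≡ 45 (mod 209)
204^90 ≡ 1 (mod 209) ✓
The smallest such exponent is 90, so the order of 204 is 90.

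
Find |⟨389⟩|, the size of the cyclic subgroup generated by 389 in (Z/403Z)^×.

30

Since 389 ∈ (Z/403Z)^×, its order divides φ(403) = φ(13·31) = (13−1)·(31−1) = 12·30 = 360 = 2^3 · 3^2 · 5.
Divisors of 360: 1, 2, 3, 4, 5, 6, 8, 9, 10, 12, 15, 18, 20, 24, 30, 36, 40, 45, 60, 72, 90, 120, 180, 360.
Evaluate successive powers at the divisors of 360:
389^1 ≡ 389 (mod 403)
389^2 ≡ 196 (mod 403)
389^3 ≡ 77 (mod 403)
389^4 ≡ 131 (mod 403)
389^5 ≡ 181 (mod 403)
389^6 ≡ 287 (mod 403)
389^8 ≡ 235 (mod 403)
389^9 ≡ 337 (mod 403)
389^10 ≡ 118 (mod 403)
389^12 ≡ 157 (mod 403)
389^15 ≡ 402 (mod 403)
389^18 ≡ 326 (mod 403)
389^20 ≡ 222 (mod 403)
389^24 ≡ 66 (mod 403)
389^30 ≡ 1 (mod 403) ✓
The smallest such exponent is 30, so the order of 389 is 30.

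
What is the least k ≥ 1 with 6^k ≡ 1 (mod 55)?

Since 6 ∈ (Z/55Z)^×, its order divides φ(55) = φ(5·11) = (5−1)·(11−1) = 4·10 = 40 = 2^3 · 5.
Divisors of 40: 1, 2, 4, 5, 8, 10, 20, 40.
Check 6^d mod 55 for each divisor in increasing order:
6^1 ≡ 6
6^2 ≡ 36
6^4 ≡ 31
6^5 ≡ 21
6^8 ≡ 26
6^10 ≡ 1
So ord_55(6) = 10.

10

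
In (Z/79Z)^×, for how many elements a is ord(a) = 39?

24

φ(79) = 79 − 1 = 78 = 2 · 3 · 13.
(Z/79Z)^× is cyclic (|G| = 78); a cyclic group of order m has exactly φ(d) elements of each order d | m, and none otherwise.
39 = 3 · 13 divides 78, and φ(39) = 24.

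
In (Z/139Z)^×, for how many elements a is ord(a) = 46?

φ(139) = 139 − 1 = 138 = 2 · 3 · 23.
Since (Z/139Z)^× is cyclic of order 138, the number of elements of order d is φ(d) when d | 138 and 0 otherwise.
46 = 2 · 23 divides 138, and φ(46) = 22.

22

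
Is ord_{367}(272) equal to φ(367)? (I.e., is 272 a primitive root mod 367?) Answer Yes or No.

φ(367) = 367 − 1 = 366 = 2 · 3 · 61.
An element g generates (Z/367Z)^× iff g^(366/q) ≢ 1 (mod 367) for each prime q ∈ {2, 3, 61}.
272^183 ≡ 366 (mod 367)  [q = 2: ≢ 1 ✓]
272^122 ≡ 83 (mod 367)  [q = 3: ≢ 1 ✓]
272^6 ≡ 299 (mod 367)  [q = 61: ≢ 1 ✓]
None equal 1, so ord_367(272) = 366: 272 is a primitive root.

Yes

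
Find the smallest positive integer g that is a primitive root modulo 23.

5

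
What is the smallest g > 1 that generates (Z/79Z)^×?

φ(79) = 79 − 1 = 78 = 2 · 3 · 13.
Test candidates g = 2, 3, … against the prime factors q ∈ {2, 3, 13} of φ(79): g is a generator iff g^(78/q) ≢ 1 for every such q.
g = 2: 2^39 ≡ 1 — hits 1, so not a primitive root.
g = 3: 3^39 ≡ 78; 3^26 ≡ 23; 3^6 ≡ 18 — none is 1, so 3 is a primitive root.
So 3 is the smallest generator of (Z/79Z)^×.

3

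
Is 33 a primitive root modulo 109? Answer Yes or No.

No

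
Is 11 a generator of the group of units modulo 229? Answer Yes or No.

No

φ(229) = 229 − 1 = 228 = 2^2 · 3 · 19.
It suffices to check that the order of 11 is not a proper divisor of 228: compute 11^(228/q) for q ∈ {2, 3, 19}.
11^114 ≡ 1 (mod 229)  [q = 2: ≡ 1 ✗]
11^76 ≡ 1 (mod 229)  [q = 3: ≡ 1 ✗]
11^12 ≡ 60 (mod 229)  [q = 19: ≢ 1 ✓]
Since 11^114 ≡ 1, the order of 11 divides 114 < 228, so 11 is not a primitive root.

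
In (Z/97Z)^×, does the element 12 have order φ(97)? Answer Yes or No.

No

φ(97) = 97 − 1 = 96 = 2^5 · 3.
It suffices to check that the order of 12 is not a proper divisor of 96: compute 12^(96/q) for q ∈ {2, 3}.
12^48 ≡ 1 (mod 97)  [q = 2: ≡ 1 ✗]
12^32 ≡ 1 (mod 97)  [q = 3: ≡ 1 ✗]
Since 12^48 ≡ 1, the order of 12 divides 48 < 96, so 12 is not a primitive root.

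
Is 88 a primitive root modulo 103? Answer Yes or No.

φ(103) = 103 − 1 = 102 = 2 · 3 · 17.
It suffices to check that the order of 88 is not a proper divisor of 102: compute 88^(102/q) for q ∈ {2, 3, 17}.
88^51 ≡ 102 (mod 103)  [q = 2: ≢ 1 ✓]
88^34 ≡ 56 (mod 103)  [q = 3: ≢ 1 ✓]
88^6 ≡ 61 (mod 103)  [q = 17: ≢ 1 ✓]
Every test exponent gives a nontrivial residue, hence 88 generates the full group.

Yes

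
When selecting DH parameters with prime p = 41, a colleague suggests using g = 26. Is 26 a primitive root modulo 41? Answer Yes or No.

Yes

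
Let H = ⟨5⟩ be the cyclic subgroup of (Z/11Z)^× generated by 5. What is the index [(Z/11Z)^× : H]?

2

Since 5 ∈ (Z/11Z)^×, its order divides φ(11) = 11 − 1 = 10 = 2 · 5.
Divisors of 10: 1, 2, 5, 10.
Evaluate successive powers at the divisors of 10:
5^1 ≡ 5 (mod 11)
5^2 ≡ 3 (mod 11)
5^5 ≡ 1 (mod 11) ✓
The order of 5 is 5, so the subgroup it generates has 5 elements.
The index is φ(11) / ord(5) = 10 / 5 = 2.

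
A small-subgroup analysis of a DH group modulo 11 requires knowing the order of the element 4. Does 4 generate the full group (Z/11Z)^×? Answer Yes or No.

φ(11) = 11 − 1 = 10 = 2 · 5.
An element g generates (Z/11Z)^× iff g^(10/q) ≢ 1 (mod 11) for each prime q ∈ {2, 5}.
4^5 ≡ 1 (mod 11)  [q = 2: ≡ 1 ✗]
4^2 ≡ 5 (mod 11)  [q = 5: ≢ 1 ✓]
4^5 ≡ 1 shows ord(4) | 5, strictly less than φ(11); not a primitive root.

No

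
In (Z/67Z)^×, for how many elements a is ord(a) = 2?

1

φ(67) = 67 − 1 = 66 = 2 · 3 · 11.
In a cyclic group of order 66, there are φ(d) elements of order d for each divisor d of 66, and zero for non-divisors.
2 | 66, and φ(2) = 2 − 1 = 1.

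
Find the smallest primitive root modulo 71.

7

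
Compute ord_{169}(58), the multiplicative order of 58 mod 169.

ord(58) | φ(169) = φ(13^2) = 13·(13−1) = 156 = 2^2 · 3 · 13.
Divisors of 156: 1, 2, 3, 4, 6, 12, 13, 26, 39, 52, 78, 156.
Check 58^d mod 169 for each divisor in increasing order:
58^1 ≡ 58
58^2 ≡ 153
58^3 ≡ 86
58^4 ≡ 87
58^6 ≡ 129
58^12 ≡ 79
58^13 ≡ 19
58^26 ≡ 23
58^39 ≡ 99
58^52 ≡ 22
58^78 ≡ 168
58^156 ≡ 1
The smallest such exponent is 156, so the order of 58 is 156.

156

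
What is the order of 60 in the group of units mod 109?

Since 60 ∈ (Z/109Z)^×, its order divides φ(109) = 109 − 1 = 108 = 2^2 · 3^3.
Divisors of 108: 1, 2, 3, 4, 6, 9, 12, 18, 27, 36, 54, 108.
Check 60^d mod 109 for each divisor in increasing order:
60^1 ≡ 60 (mod 109)
60^2 ≡ 3 (mod 109)
60^3 ≡ 71 (mod 109)
60^4 ≡ 9 (mod 109)
60^6 ≡ 27 (mod 109)
60^9 ≡ 64 (mod 109)
60^12 ≡ 75 (mod 109)
60^18 ≡ 63 (mod 109)
60^27 ≡ 108 (mod 109)
60^36 ≡ 45 (mod 109)
60^54 ≡ 1 (mod 109) ✓
The smallest such exponent is 54, so the order of 60 is 54.

54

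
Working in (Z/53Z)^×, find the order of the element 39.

Since 39 ∈ (Z/53Z)^×, its order divides φ(53) = 53 − 1 = 52 = 2^2 · 13.
Divisors of 52: 1, 2, 4, 13, 26, 52.
Compute 39^d (mod 53) for the divisors d until we hit 1:
39^1 ≡ 39
39^2 ≡ 37
39^4 ≡ 44
39^13 ≡ 30
39^26 ≡ 52
39^52 ≡ 1
The smallest such exponent is 52, so the order of 39 is 52.

52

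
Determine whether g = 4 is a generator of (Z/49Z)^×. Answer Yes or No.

No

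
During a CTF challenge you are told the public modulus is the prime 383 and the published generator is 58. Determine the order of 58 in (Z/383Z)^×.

The order of 58 must divide φ(383) = 383 − 1 = 382 = 2 · 191.
Divisors of 382: 1, 2, 191, 382.
Check 58^d mod 383 for each divisor in increasing order:
58^1 ≡ 58 (mod 383)
58^2 ≡ 300 (mod 383)
58^191 ≡ 1 (mod 383) ✓
The smallest such exponent is 191, so the order of 58 is 191.

191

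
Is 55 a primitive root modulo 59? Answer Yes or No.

φ(59) = 59 − 1 = 58 = 2 · 29.
It suffices to check that the order of 55 is not a proper divisor of 58: compute 55^(58/q) for q ∈ {2, 29}.
55^29 ≡ 58 (mod 59)  [q = 2: ≢ 1 ✓]
55^2 ≡ 16 (mod 59)  [q = 29: ≢ 1 ✓]
None equal 1, so ord_59(55) = 58: 55 is a primitive root.

Yes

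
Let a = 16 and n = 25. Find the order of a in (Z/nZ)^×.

5

ord(16) | φ(25) = φ(5^2) = 5·(5−1) = 20 = 2^2 · 5.
Divisors of 20: 1, 2, 4, 5, 10, 20.
Compute 16^d (mod 25) for the divisors d until we hit 1:
16^1 ≡ 16 (mod 25)
16^2 ≡ 6 (mod 25)
16^4 ≡ 11 (mod 25)
16^5 ≡ 1 (mod 25) ✓
Hence ord(16) = 5.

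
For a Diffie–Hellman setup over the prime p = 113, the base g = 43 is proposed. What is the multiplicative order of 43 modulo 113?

The order of 43 must divide φ(113) = 113 − 1 = 112 = 2^4 · 7.
Divisors of 112: 1, 2, 4, 7, 8, 14, 16, 28, 56, 112.
Compute 43^d (mod 113) for the divisors d until we hit 1:
43^1 ≡ 43 (mod 113)
43^2 ≡ 41 (mod 113)
43^4 ≡ 99 (mod 113)
43^7 ≡ 65 (mod 113)
43^8 ≡ 83 (mod 113)
43^14 ≡ 44 (mod 113)
43^16 ≡ 109 (mod 113)
43^28 ≡ 15 (mod 113)
43^56 ≡ 112 (mod 113)
43^112 ≡ 1 (mod 113) ✓
Therefore the multiplicative order of 43 modulo 113 is 112.

112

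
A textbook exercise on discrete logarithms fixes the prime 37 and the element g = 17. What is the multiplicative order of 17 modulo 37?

36

ord(17) | φ(37) = 37 − 1 = 36 = 2^2 · 3^2.
Divisors of 36: 1, 2, 3, 4, 6, 9, 12, 18, 36.
Test each divisor d:
17^1 ≡ 17 (mod 37)
17^2 ≡ 30 (mod 37)
17^3 ≡ 29 (mod 37)
17^4 ≡ 12 (mod 37)
17^6 ≡ 27 (mod 37)
17^9 ≡ 6 (mod 37)
17^12 ≡ 26 (mod 37)
17^18 ≡ 36 (mod 37)
17^36 ≡ 1 (mod 37) ✓
So ord_37(17) = 36.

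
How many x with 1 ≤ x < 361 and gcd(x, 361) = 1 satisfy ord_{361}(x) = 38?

φ(361) = φ(19^2) = 19·(19−1) = 342 = 2 · 3^2 · 19.
In a cyclic group of order 342, there are φ(d) elements of order d for each divisor d of 342, and zero for non-divisors.
38 = 2 · 19 divides 342, and φ(38) = 18.

18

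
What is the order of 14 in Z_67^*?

11

The order of 14 must divide φ(67) = 67 − 1 = 66 = 2 · 3 · 11.
Divisors of 66: 1, 2, 3, 6, 11, 22, 33, 66.
Compute 14^d (mod 67) for the divisors d until we hit 1:
14^1 ≡ 14 (mod 67)
14^2 ≡ 62 (mod 67)
14^3 ≡ 64 (mod 67)
14^6 ≡ 9 (mod 67)
14^11 ≡ 1 (mod 67) ✓
Therefore the multiplicative order of 14 modulo 67 is 11.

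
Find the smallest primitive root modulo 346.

φ(346) = φ(2)·φ(173) = 1·172 = 172 = 2^2 · 43.
g is a primitive root iff g^(172/q) ≢ 1 (mod 346) for each prime q ∈ {2, 43}.
g = 2: gcd(2, 346) = 2 > 1, not a unit — skip.
g = 3: 3^86 ≡ 345; 3^4 ≡ 81 — none is 1, so 3 is a primitive root.
So 3 is the smallest generator of (Z/346Z)^×.

3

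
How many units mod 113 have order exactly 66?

φ(113) = 113 − 1 = 112 = 2^4 · 7.
Since (Z/113Z)^× is cyclic of order 112, the number of elements of order d is φ(d) when d | 112 and 0 otherwise.
66 does not divide 112, so no element of (Z/113Z)^× has order 66.

0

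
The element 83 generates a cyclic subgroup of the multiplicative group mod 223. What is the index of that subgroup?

2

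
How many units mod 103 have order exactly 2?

φ(103) = 103 − 1 = 102 = 2 · 3 · 17.
In a cyclic group of order 102, there are φ(d) elements of order d for each divisor d of 102, and zero for non-divisors.
2 | 102, and φ(2) = 2 − 1 = 1.

1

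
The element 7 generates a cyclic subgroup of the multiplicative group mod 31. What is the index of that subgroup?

The order of 7 must divide φ(31) = 31 − 1 = 30 = 2 · 3 · 5.
Divisors of 30: 1, 2, 3, 5, 6, 10, 15, 30.
Compute 7^d (mod 31) for the divisors d until we hit 1:
7^1 ≡ 7
7^2 ≡ 18
7^3 ≡ 2
7^5 ≡ 5
7^6 ≡ 4
7^10 ≡ 25
7^15 ≡ 1
So ord_31(7) = 15, hence |⟨7⟩| = 15.
[(Z/31Z)^× : ⟨7⟩] = 30/15 = 2.

2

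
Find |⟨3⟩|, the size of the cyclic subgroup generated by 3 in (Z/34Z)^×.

16

ord(3) | φ(34) = φ(2)·φ(17) = 1·16 = 16 = 2^4.
Divisors of 16: 1, 2, 4, 8, 16.
Compute 3^d (mod 34) for the divisors d until we hit 1:
3^1 ≡ 3 (mod 34)
3^2 ≡ 9 (mod 34)
3^4 ≡ 13 (mod 34)
3^8 ≡ 33 (mod 34)
3^16 ≡ 1 (mod 34) ✓
The smallest such exponent is 16, so the order of 3 is 16.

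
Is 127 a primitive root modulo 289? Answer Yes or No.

φ(289) = φ(17^2) = 17·(17−1) = 272 = 2^4 · 17.
An element g generates (Z/289Z)^× iff g^(272/q) ≢ 1 (mod 289) for each prime q ∈ {2, 17}.
127^136 ≡ 1 (mod 289)  [q = 2: ≡ 1 ✗]
127^16 ≡ 35 (mod 289)  [q = 17: ≢ 1 ✓]
The check at q = 2 fails, so 127 generates a proper subgroup.

No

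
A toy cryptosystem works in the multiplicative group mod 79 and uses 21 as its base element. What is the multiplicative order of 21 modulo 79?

ord(21) | φ(79) = 79 − 1 = 78 = 2 · 3 · 13.
Divisors of 78: 1, 2, 3, 6, 13, 26, 39, 78.
Test each divisor d:
21^1 ≡ 21 (mod 79)
21^2 ≡ 46 (mod 79)
21^3 ≡ 18 (mod 79)
21^6 ≡ 8 (mod 79)
21^13 ≡ 1 (mod 79) ✓
The smallest such exponent is 13, so the order of 21 is 13.

13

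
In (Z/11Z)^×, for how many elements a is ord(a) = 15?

0

φ(11) = 11 − 1 = 10 = 2 · 5.
Since (Z/11Z)^× is cyclic of order 10, the number of elements of order d is φ(d) when d | 10 and 0 otherwise.
Since 15 ∤ 10, the count is 0.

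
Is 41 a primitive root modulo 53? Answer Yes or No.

φ(53) = 53 − 1 = 52 = 2^2 · 13.
Test 41^(52/q) mod 53 for each prime factor q of 52:
41^26 ≡ 52 (mod 53)  [q = 2: ≢ 1 ✓]
41^4 ≡ 13 (mod 53)  [q = 13: ≢ 1 ✓]
None equal 1, so ord_53(41) = 52: 41 is a primitive root.

Yes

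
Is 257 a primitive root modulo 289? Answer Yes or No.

No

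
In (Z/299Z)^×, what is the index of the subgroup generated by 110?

2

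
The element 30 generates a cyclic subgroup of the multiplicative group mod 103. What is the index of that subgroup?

Since 30 ∈ (Z/103Z)^×, its order divides φ(103) = 103 − 1 = 102 = 2 · 3 · 17.
Divisors of 102: 1, 2, 3, 6, 17, 34, 51, 102.
Evaluate successive powers at the divisors of 102:
30^1 ≡ 30
30^2 ≡ 76
30^3 ≡ 14
30^6 ≡ 93
30^17 ≡ 1
So ord_103(30) = 17, hence |⟨30⟩| = 17.
Index = |(Z/103Z)^×| / |⟨30⟩| = 102 / 17 = 6.

6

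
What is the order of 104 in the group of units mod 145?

4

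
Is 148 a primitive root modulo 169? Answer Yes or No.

No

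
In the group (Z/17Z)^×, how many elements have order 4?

φ(17) = 17 − 1 = 16 = 2^4.
Since (Z/17Z)^× is cyclic of order 16, the number of elements of order d is φ(d) when d | 16 and 0 otherwise.
4 = 2^2 divides 16, and φ(4) = 2.

2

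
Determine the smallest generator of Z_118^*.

11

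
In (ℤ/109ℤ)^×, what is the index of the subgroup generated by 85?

1

Since 85 ∈ (Z/109Z)^×, its order divides φ(109) = 109 − 1 = 108 = 2^2 · 3^3.
Divisors of 108: 1, 2, 3, 4, 6, 9, 12, 18, 27, 36, 54, 108.
Evaluate successive powers at the divisors of 108:
85^1 ≡ 85
85^2 ≡ 31
85^3 ≡ 19
85^4 ≡ 89
85^6 ≡ 34
85^9 ≡ 101
85^12 ≡ 66
85^18 ≡ 64
85^27 ≡ 33
85^36 ≡ 63
85^54 ≡ 108
85^108 ≡ 1
The order of 85 is 108, so the subgroup it generates has 108 elements.
[(Z/109Z)^× : ⟨85⟩] = 108/108 = 1.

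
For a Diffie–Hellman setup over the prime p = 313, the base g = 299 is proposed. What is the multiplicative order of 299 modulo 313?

312

By Lagrange's theorem, ord_313(299) divides φ(313) = 313 − 1 = 312 = 2^3 · 3 · 13.
Divisors of 312: 1, 2, 3, 4, 6, 8, 12, 13, 24, 26, 39, 52, 78, 104, 156, 312.
Compute 299^d (mod 313) for the divisors d until we hit 1:
299^1 ≡ 299
299^2 ≡ 196
299^3 ≡ 73
299^4 ≡ 230
299^6 ≡ 8
299^8 ≡ 3
299^12 ≡ 64
299^13 ≡ 43
299^24 ≡ 27
299^26 ≡ 284
299^39 ≡ 5
299^52 ≡ 215
299^78 ≡ 25
299^104 ≡ 214
299^156 ≡ 312
299^312 ≡ 1
The smallest such exponent is 312, so the order of 299 is 312.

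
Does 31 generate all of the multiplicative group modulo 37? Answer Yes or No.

φ(37) = 37 − 1 = 36 = 2^2 · 3^2.
An element g generates (Z/37Z)^× iff g^(36/q) ≢ 1 (mod 37) for each prime q ∈ {2, 3}.
31^18 ≡ 36 (mod 37)  [q = 2: ≢ 1 ✓]
31^12 ≡ 1 (mod 37)  [q = 3: ≡ 1 ✗]
The check at q = 3 fails, so 31 generates a proper subgroup.

No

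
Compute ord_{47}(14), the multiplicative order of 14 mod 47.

23

The order of 14 must divide φ(47) = 47 − 1 = 46 = 2 · 23.
Divisors of 46: 1, 2, 23, 46.
Evaluate successive powers at the divisors of 46:
14^1 ≡ 14 (mod 47)
14^2 ≡ 8 (mod 47)
14^23 ≡ 1 (mod 47) ✓
Therefore the multiplicative order of 14 modulo 47 is 23.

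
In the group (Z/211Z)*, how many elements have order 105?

φ(211) = 211 − 1 = 210 = 2 · 3 · 5 · 7.
Since (Z/211Z)^× is cyclic of order 210, the number of elements of order d is φ(d) when d | 210 and 0 otherwise.
105 = 3 · 5 · 7 divides 210, and φ(105) = 48.

48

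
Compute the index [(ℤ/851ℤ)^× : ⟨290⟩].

18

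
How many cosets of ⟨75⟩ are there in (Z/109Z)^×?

The order of 75 must divide φ(109) = 109 − 1 = 108 = 2^2 · 3^3.
Divisors of 108: 1, 2, 3, 4, 6, 9, 12, 18, 27, 36, 54, 108.
Compute 75^d (mod 109) for the divisors d until we hit 1:
75^1 ≡ 75
75^2 ≡ 66
75^3 ≡ 45
75^4 ≡ 105
75^6 ≡ 63
75^9 ≡ 1
So ord_109(75) = 9, hence |⟨75⟩| = 9.
The index is φ(109) / ord(75) = 108 / 9 = 12.

12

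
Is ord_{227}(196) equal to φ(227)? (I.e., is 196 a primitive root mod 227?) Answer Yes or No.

No

φ(227) = 227 − 1 = 226 = 2 · 113.
An element g generates (Z/227Z)^× iff g^(226/q) ≢ 1 (mod 227) for each prime q ∈ {2, 113}.
196^113 ≡ 1 (mod 227)  [q = 2: ≡ 1 ✗]
196^2 ≡ 53 (mod 227)  [q = 113: ≢ 1 ✓]
The check at q = 2 fails, so 196 generates a proper subgroup.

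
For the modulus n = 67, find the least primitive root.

2

φ(67) = 67 − 1 = 66 = 2 · 3 · 11.
Test candidates g = 2, 3, … against the prime factors q ∈ {2, 3, 11} of φ(67): g is a generator iff g^(66/q) ≢ 1 for every such q.
g = 2: 2^33 ≡ 66; 2^22 ≡ 37; 2^6 ≡ 64 — none is 1, so 2 is a primitive root.
The smallest primitive root modulo 67 is 2.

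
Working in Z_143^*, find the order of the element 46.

60

By Lagrange's theorem, ord_143(46) divides φ(143) = φ(11·13) = (11−1)·(13−1) = 10·12 = 120 = 2^3 · 3 · 5.
Divisors of 120: 1, 2, 3, 4, 5, 6, 8, 10, 12, 15, 20, 24, 30, 40, 60, 120.
Test each divisor d:
46^1 ≡ 46
46^2 ≡ 114
46^3 ≡ 96
46^4 ≡ 126
46^5 ≡ 76
46^6 ≡ 64
46^8 ≡ 3
46^10 ≡ 56
46^12 ≡ 92
46^15 ≡ 109
46^20 ≡ 133
46^24 ≡ 27
46^30 ≡ 12
46^40 ≡ 100
46^60 ≡ 1
The smallest such exponent is 60, so the order of 46 is 60.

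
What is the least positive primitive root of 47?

φ(47) = 47 − 1 = 46 = 2 · 23.
Test candidates g = 2, 3, … against the prime factors q ∈ {2, 23} of φ(47): g is a generator iff g^(46/q) ≢ 1 for every such q.
g = 2: 2^23 ≡ 1 — hits 1, so not a primitive root.
g = 3: 3^23 ≡ 1 — hits 1, so not a primitive root.
g = 4: 4^23 ≡ 1 — hits 1, so not a primitive root.
g = 5: 5^23 ≡ 46; 5^2 ≡ 25 — none is 1, so 5 is a primitive root.
Hence the least primitive root of 47 is 5.

5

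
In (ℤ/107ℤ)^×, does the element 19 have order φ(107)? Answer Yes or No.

No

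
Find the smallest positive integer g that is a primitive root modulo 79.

3

φ(79) = 79 − 1 = 78 = 2 · 3 · 13.
g is a primitive root iff g^(78/q) ≢ 1 (mod 79) for each prime q ∈ {2, 3, 13}.
g = 2: 2^39 ≡ 1 — hits 1, so not a primitive root.
g = 3: 3^39 ≡ 78; 3^26 ≡ 23; 3^6 ≡ 18 — none is 1, so 3 is a primitive root.
Hence the least primitive root of 79 is 3.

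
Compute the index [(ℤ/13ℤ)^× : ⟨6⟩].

1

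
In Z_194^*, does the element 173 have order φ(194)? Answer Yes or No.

Yes

φ(194) = φ(2)·φ(97) = 1·96 = 96 = 2^5 · 3.
It suffices to check that the order of 173 is not a proper divisor of 96: compute 173^(96/q) for q ∈ {2, 3}.
173^48 ≡ 193 (mod 194)  [q = 2: ≢ 1 ✓]
173^32 ≡ 61 (mod 194)  [q = 3: ≢ 1 ✓]
Every test exponent gives a nontrivial residue, hence 173 generates the full group.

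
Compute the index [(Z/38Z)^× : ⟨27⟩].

3

By Lagrange's theorem, ord_38(27) divides φ(38) = φ(2)·φ(19) = 1·18 = 18 = 2 · 3^2.
Divisors of 18: 1, 2, 3, 6, 9, 18.
Compute 27^d (mod 38) for the divisors d until we hit 1:
27^1 ≡ 27 (mod 38)
27^2 ≡ 7 (mod 38)
27^3 ≡ 37 (mod 38)
27^6 ≡ 1 (mod 38) ✓
Thus |⟨27⟩| = ord(27) = 6.
[(Z/38Z)^× : ⟨27⟩] = 18/6 = 3.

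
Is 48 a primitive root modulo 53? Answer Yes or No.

φ(53) = 53 − 1 = 52 = 2^2 · 13.
An element g generates (Z/53Z)^× iff g^(52/q) ≢ 1 (mod 53) for each prime q ∈ {2, 13}.
48^26 ≡ 52 (mod 53)  [q = 2: ≢ 1 ✓]
48^4 ≡ 42 (mod 53)  [q = 13: ≢ 1 ✓]
None equal 1, so ord_53(48) = 52: 48 is a primitive root.

Yes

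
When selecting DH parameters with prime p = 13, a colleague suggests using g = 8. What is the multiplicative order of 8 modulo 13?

ord(8) | φ(13) = 13 − 1 = 12 = 2^2 · 3.
Divisors of 12: 1, 2, 3, 4, 6, 12.
Check 8^d mod 13 for each divisor in increasing order:
8^1 ≡ 8
8^2 ≡ 12
8^3 ≡ 5
8^4 ≡ 1
The smallest such exponent is 4, so the order of 8 is 4.

4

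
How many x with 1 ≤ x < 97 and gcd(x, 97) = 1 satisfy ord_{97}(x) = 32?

φ(97) = 97 − 1 = 96 = 2^5 · 3.
(Z/97Z)^× is cyclic (|G| = 96); a cyclic group of order m has exactly φ(d) elements of each order d | m, and none otherwise.
32 = 2^5 divides 96, and φ(32) = 16.

16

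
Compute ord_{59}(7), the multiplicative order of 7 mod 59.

29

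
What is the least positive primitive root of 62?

3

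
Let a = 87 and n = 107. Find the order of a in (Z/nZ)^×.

The order of 87 must divide φ(107) = 107 − 1 = 106 = 2 · 53.
Divisors of 106: 1, 2, 53, 106.
Evaluate successive powers at the divisors of 106:
87^1 ≡ 87 (mod 107)
87^2 ≡ 79 (mod 107)
87^53 ≡ 1 (mod 107) ✓
So ord_107(87) = 53.

53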